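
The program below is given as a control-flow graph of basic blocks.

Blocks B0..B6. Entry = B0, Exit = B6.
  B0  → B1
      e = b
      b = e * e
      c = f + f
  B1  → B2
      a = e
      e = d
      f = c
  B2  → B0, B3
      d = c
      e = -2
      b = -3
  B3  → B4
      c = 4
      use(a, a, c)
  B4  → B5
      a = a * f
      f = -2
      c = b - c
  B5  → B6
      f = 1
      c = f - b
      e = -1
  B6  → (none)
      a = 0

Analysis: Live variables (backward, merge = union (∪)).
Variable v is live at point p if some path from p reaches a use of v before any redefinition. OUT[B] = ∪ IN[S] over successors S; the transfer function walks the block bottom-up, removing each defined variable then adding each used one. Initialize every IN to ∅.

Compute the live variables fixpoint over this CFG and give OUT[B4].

Per-block solution:
  B0:   IN={b, d, f}   OUT={c, d, e}
  B1:   IN={c, d, e}   OUT={a, c, f}
  B2:   IN={a, c, f}   OUT={a, b, d, f}
  B3:   IN={a, b, f}   OUT={a, b, c, f}
  B4:   IN={a, b, c, f}   OUT={b}
  B5:   IN={b}   OUT={}
  B6:   IN={}   OUT={}

Merge at B4: OUT[B4] = IN[B5] = {b}

Answer: {b}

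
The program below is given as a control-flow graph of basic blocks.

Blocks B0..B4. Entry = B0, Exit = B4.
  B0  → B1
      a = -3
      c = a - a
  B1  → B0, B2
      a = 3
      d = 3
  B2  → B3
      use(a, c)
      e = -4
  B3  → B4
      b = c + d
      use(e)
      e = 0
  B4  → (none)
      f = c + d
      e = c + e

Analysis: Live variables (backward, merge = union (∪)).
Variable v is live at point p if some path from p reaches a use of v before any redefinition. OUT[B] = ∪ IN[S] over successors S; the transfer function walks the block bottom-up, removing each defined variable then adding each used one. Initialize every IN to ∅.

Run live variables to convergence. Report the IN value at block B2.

Fixpoint table:
  B0:  IN={}  OUT={c}
  B1:  IN={c}  OUT={a, c, d}
  B2:  IN={a, c, d}  OUT={c, d, e}
  B3:  IN={c, d, e}  OUT={c, d, e}
  B4:  IN={c, d, e}  OUT={}

Merge at B2: OUT[B2] = IN[B3] = {c, d, e}
Applying B2's transfer function to that OUT value gives IN[B2] (row B2 above).

Answer: {a, c, d}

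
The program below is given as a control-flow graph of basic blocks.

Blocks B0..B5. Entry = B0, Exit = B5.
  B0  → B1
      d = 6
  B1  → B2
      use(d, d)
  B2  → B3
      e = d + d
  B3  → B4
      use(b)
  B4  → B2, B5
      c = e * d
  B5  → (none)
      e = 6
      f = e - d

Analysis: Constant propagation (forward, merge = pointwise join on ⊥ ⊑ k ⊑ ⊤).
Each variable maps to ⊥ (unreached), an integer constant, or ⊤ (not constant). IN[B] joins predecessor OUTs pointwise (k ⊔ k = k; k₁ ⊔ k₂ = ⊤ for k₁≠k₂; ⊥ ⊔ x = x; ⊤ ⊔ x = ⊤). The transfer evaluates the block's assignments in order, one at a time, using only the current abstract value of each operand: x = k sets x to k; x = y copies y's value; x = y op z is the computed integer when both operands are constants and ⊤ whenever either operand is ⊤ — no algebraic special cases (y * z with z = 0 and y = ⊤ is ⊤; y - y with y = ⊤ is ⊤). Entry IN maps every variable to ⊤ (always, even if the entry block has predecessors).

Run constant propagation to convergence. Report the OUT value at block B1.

Answer: {a: ⊤, b: ⊤, c: ⊤, d: 6, e: ⊤, f: ⊤}

Working:
Per-block solution:
  B0:  IN=(all ⊤)  OUT={d:6; rest ⊤}
  B1:  IN={d:6; rest ⊤}  OUT={d:6; rest ⊤}
  B2:  IN={d:6; rest ⊤}  OUT={d:6, e:12; rest ⊤}
  B3:  IN={d:6, e:12; rest ⊤}  OUT={d:6, e:12; rest ⊤}
  B4:  IN={d:6, e:12; rest ⊤}  OUT={c:72, d:6, e:12; rest ⊤}
  B5:  IN={c:72, d:6, e:12; rest ⊤}  OUT={c:72, d:6, e:6, f:0; rest ⊤}

Merge at B1: IN[B1] = OUT[B0] = {a: ⊤, b: ⊤, c: ⊤, d: 6, e: ⊤, f: ⊤}
Applying B1's transfer function to that IN value gives OUT[B1] (row B1 above).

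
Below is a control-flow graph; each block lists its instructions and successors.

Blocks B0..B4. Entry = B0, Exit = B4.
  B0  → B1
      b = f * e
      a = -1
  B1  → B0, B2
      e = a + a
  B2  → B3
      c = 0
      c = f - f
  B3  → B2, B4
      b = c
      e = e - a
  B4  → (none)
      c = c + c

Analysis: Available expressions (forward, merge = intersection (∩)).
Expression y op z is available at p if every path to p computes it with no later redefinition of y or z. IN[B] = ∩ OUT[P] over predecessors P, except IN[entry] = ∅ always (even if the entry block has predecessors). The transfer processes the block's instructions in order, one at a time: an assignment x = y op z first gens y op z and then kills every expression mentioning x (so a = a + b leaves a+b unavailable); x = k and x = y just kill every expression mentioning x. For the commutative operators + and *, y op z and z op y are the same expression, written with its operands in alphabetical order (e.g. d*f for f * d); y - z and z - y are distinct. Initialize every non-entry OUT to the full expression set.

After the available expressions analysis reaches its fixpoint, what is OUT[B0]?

Per-block solution:
  B0: | IN={} | OUT={e*f}
  B1: | IN={e*f} | OUT={a+a}
  B2: | IN={a+a} | OUT={a+a, f-f}
  B3: | IN={a+a, f-f} | OUT={a+a, f-f}
  B4: | IN={a+a, f-f} | OUT={a+a, f-f}

Merge at B0 (entry node, so the boundary value {} is joined with the incoming edge(s)): IN[B0] = {} ∩ OUT[B1] = {}
Applying B0's transfer function to that IN value gives OUT[B0] (row B0 above).

Answer: {e*f}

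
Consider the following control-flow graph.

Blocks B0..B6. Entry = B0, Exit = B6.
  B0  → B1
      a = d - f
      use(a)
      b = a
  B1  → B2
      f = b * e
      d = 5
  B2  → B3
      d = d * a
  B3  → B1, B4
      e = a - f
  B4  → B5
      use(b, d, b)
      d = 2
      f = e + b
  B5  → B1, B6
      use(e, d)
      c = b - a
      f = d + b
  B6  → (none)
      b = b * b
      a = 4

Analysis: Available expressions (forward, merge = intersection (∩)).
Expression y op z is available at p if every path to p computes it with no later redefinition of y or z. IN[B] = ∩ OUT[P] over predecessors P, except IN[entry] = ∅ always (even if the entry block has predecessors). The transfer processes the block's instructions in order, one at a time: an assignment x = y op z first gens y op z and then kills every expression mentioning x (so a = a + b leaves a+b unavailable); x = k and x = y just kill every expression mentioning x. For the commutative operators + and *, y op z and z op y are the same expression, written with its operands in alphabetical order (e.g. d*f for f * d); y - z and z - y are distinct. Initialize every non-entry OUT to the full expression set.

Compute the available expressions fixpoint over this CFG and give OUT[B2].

Per-block solution:
  B0:   IN={}   OUT={d-f}
  B1:   IN={}   OUT={b*e}
  B2:   IN={b*e}   OUT={b*e}
  B3:   IN={b*e}   OUT={a-f}
  B4:   IN={a-f}   OUT={b+e}
  B5:   IN={b+e}   OUT={b+d, b+e, b-a}
  B6:   IN={b+d, b+e, b-a}   OUT={}

Merge at B2: IN[B2] = OUT[B1] = {b*e}
Applying B2's transfer function to that IN value gives OUT[B2] (row B2 above).

Answer: {b*e}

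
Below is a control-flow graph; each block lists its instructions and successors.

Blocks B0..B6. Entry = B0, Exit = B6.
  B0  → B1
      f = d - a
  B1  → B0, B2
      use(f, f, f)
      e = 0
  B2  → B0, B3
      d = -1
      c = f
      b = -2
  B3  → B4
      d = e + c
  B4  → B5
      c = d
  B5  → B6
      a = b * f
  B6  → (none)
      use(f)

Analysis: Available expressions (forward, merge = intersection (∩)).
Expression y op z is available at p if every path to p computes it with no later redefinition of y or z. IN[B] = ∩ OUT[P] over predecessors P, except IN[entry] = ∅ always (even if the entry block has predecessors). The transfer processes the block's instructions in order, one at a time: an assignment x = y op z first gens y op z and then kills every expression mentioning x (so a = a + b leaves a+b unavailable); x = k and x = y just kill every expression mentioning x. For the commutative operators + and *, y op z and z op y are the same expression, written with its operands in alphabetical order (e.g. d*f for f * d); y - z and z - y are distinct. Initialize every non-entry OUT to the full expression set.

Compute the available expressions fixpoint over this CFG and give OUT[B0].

Answer: {d-a}

Derivation:
Per-block solution:
  B0:   IN={}   OUT={d-a}
  B1:   IN={d-a}   OUT={d-a}
  B2:   IN={d-a}   OUT={}
  B3:   IN={}   OUT={c+e}
  B4:   IN={c+e}   OUT={}
  B5:   IN={}   OUT={b*f}
  B6:   IN={b*f}   OUT={b*f}

Merge at B0 (entry node, so the boundary value {} is joined with the incoming edge(s)): IN[B0] = {} ∩ OUT[B1] ∩ OUT[B2] = {}
Applying B0's transfer function to that IN value gives OUT[B0] (row B0 above).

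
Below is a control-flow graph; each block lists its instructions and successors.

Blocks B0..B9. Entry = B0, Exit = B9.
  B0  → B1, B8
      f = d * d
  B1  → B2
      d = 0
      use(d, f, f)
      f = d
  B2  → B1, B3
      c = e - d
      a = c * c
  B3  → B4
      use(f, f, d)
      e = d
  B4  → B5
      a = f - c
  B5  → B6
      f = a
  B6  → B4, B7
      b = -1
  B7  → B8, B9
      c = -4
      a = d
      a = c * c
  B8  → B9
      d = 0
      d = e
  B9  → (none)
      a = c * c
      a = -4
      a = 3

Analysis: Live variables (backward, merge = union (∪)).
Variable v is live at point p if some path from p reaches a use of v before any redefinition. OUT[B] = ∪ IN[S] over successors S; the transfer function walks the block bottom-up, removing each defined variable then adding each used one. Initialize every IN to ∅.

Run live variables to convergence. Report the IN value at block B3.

Answer: {c, d, f}

Working:
Converged values:
  B0:  IN={c, d, e}  OUT={c, e, f}
  B1:  IN={e, f}  OUT={d, e, f}
  B2:  IN={d, e, f}  OUT={c, d, e, f}
  B3:  IN={c, d, f}  OUT={c, d, e, f}
  B4:  IN={c, d, e, f}  OUT={a, c, d, e}
  B5:  IN={a, c, d, e}  OUT={c, d, e, f}
  B6:  IN={c, d, e, f}  OUT={c, d, e, f}
  B7:  IN={d, e}  OUT={c, e}
  B8:  IN={c, e}  OUT={c}
  B9:  IN={c}  OUT={}

Merge at B3: OUT[B3] = IN[B4] = {c, d, e, f}
Applying B3's transfer function to that OUT value gives IN[B3] (row B3 above).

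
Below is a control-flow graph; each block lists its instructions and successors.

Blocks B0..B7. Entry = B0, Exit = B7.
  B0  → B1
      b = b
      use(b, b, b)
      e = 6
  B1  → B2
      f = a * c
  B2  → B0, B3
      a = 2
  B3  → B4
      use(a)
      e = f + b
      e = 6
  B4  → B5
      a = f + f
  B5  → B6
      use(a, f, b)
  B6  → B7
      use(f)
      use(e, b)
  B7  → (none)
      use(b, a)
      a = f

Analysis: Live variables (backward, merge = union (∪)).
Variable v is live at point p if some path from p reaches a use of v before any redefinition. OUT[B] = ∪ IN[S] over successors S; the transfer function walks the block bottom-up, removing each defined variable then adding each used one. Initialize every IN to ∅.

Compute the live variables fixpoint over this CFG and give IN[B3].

Fixpoint table:
  B0:  IN={a, b, c}  OUT={a, b, c}
  B1:  IN={a, b, c}  OUT={b, c, f}
  B2:  IN={b, c, f}  OUT={a, b, c, f}
  B3:  IN={a, b, f}  OUT={b, e, f}
  B4:  IN={b, e, f}  OUT={a, b, e, f}
  B5:  IN={a, b, e, f}  OUT={a, b, e, f}
  B6:  IN={a, b, e, f}  OUT={a, b, f}
  B7:  IN={a, b, f}  OUT={}

Merge at B3: OUT[B3] = IN[B4] = {b, e, f}
Applying B3's transfer function to that OUT value gives IN[B3] (row B3 above).

Answer: {a, b, f}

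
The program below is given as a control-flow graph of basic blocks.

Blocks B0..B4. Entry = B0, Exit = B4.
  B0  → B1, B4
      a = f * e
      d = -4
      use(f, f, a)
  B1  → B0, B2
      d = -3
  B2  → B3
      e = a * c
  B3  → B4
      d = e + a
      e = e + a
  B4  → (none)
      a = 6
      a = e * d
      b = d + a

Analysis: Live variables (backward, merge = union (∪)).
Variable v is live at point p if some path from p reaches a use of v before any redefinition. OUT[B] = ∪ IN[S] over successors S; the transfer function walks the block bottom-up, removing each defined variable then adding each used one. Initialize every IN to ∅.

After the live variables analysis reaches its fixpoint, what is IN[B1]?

Per-block solution:
  B0: | IN={c, e, f} | OUT={a, c, d, e, f}
  B1: | IN={a, c, e, f} | OUT={a, c, e, f}
  B2: | IN={a, c} | OUT={a, e}
  B3: | IN={a, e} | OUT={d, e}
  B4: | IN={d, e} | OUT={}

Merge at B1: OUT[B1] = IN[B0] ⊔ IN[B2] = {a, c, e, f}
Applying B1's transfer function to that OUT value gives IN[B1] (row B1 above).

Answer: {a, c, e, f}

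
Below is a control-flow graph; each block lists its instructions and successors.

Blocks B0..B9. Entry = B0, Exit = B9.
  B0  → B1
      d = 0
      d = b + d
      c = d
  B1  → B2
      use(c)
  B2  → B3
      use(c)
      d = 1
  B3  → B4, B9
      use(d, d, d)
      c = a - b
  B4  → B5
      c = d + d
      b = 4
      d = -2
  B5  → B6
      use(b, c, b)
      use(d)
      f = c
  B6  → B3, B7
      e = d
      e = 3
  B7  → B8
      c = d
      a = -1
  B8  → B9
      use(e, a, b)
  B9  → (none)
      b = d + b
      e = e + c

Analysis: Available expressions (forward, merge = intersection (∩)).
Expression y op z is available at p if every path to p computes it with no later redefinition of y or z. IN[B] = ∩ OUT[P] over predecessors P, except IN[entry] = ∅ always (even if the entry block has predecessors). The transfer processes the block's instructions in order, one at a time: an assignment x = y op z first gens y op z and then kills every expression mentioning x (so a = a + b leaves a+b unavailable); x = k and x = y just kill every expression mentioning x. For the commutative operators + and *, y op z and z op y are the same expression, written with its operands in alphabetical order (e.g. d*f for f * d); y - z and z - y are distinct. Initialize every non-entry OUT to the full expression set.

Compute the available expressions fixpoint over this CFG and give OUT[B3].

Answer: {a-b}

Derivation:
Converged values:
  B0:   IN={}   OUT={}
  B1:   IN={}   OUT={}
  B2:   IN={}   OUT={}
  B3:   IN={}   OUT={a-b}
  B4:   IN={a-b}   OUT={}
  B5:   IN={}   OUT={}
  B6:   IN={}   OUT={}
  B7:   IN={}   OUT={}
  B8:   IN={}   OUT={}
  B9:   IN={}   OUT={}

Merge at B3: IN[B3] = OUT[B2] ∩ OUT[B6] = {}
Applying B3's transfer function to that IN value gives OUT[B3] (row B3 above).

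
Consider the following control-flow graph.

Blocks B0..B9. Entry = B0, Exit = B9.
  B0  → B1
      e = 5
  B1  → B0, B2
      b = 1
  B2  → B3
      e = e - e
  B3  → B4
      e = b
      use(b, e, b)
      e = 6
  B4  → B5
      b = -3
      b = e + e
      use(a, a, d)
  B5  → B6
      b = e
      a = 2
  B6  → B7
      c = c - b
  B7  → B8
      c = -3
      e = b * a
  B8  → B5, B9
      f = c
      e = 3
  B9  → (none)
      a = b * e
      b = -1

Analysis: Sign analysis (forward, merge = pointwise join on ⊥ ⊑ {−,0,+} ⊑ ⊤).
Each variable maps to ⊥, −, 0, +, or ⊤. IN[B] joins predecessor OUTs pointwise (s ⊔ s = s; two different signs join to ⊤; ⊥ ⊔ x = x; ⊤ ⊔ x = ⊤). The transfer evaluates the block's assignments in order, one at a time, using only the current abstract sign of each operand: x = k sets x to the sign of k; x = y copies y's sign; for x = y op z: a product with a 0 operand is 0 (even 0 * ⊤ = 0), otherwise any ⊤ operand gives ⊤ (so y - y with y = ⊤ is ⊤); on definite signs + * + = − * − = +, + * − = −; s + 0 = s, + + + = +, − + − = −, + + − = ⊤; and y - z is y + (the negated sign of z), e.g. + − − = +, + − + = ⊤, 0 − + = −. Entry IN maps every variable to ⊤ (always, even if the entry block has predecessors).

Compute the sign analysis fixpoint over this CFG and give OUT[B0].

Answer: {a: ⊤, b: ⊤, c: ⊤, d: ⊤, e: +, f: ⊤}

Derivation:
Converged values:
  B0:   IN=(all ⊤)   OUT={e:+; rest ⊤}
  B1:   IN={e:+; rest ⊤}   OUT={b:+, e:+; rest ⊤}
  B2:   IN={b:+, e:+; rest ⊤}   OUT={b:+; rest ⊤}
  B3:   IN={b:+; rest ⊤}   OUT={b:+, e:+; rest ⊤}
  B4:   IN={b:+, e:+; rest ⊤}   OUT={b:+, e:+; rest ⊤}
  B5:   IN={b:+, e:+; rest ⊤}   OUT={a:+, b:+, e:+; rest ⊤}
  B6:   IN={a:+, b:+, e:+; rest ⊤}   OUT={a:+, b:+, e:+; rest ⊤}
  B7:   IN={a:+, b:+, e:+; rest ⊤}   OUT={a:+, b:+, c:-, e:+; rest ⊤}
  B8:   IN={a:+, b:+, c:-, e:+; rest ⊤}   OUT={a:+, b:+, c:-, e:+, f:-; rest ⊤}
  B9:   IN={a:+, b:+, c:-, e:+, f:-; rest ⊤}   OUT={a:+, b:-, c:-, e:+, f:-; rest ⊤}

Merge at B0 (entry node, so the boundary value (all ⊤) is joined with the incoming edge(s)): IN[B0] = (all ⊤) ⊔ OUT[B1] = {a: ⊤, b: ⊤, c: ⊤, d: ⊤, e: ⊤, f: ⊤}
Applying B0's transfer function to that IN value gives OUT[B0] (row B0 above).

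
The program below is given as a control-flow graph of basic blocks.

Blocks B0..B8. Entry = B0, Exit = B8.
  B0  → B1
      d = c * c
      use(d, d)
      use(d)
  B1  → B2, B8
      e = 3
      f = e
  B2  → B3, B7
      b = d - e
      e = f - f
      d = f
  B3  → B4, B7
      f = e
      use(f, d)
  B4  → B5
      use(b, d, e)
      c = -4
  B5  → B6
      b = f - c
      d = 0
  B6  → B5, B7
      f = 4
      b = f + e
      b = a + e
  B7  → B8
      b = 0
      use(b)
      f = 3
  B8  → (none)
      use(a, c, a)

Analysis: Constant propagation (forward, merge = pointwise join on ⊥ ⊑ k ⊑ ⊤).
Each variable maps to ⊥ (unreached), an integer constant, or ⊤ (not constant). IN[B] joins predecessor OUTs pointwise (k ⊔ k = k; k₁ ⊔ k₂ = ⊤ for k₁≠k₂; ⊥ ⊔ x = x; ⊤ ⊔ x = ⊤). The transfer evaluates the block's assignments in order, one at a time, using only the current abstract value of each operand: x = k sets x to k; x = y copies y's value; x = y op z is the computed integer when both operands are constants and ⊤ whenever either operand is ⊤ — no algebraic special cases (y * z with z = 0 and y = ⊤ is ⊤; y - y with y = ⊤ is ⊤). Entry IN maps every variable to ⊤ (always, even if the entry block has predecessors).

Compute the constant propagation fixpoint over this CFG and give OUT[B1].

Converged values:
  B0: | IN=(all ⊤) | OUT=(all ⊤)
  B1: | IN=(all ⊤) | OUT={e:3, f:3; rest ⊤}
  B2: | IN={e:3, f:3; rest ⊤} | OUT={d:3, e:0, f:3; rest ⊤}
  B3: | IN={d:3, e:0, f:3; rest ⊤} | OUT={d:3, e:0, f:0; rest ⊤}
  B4: | IN={d:3, e:0, f:0; rest ⊤} | OUT={c:-4, d:3, e:0, f:0; rest ⊤}
  B5: | IN={c:-4, e:0; rest ⊤} | OUT={c:-4, d:0, e:0; rest ⊤}
  B6: | IN={c:-4, d:0, e:0; rest ⊤} | OUT={c:-4, d:0, e:0, f:4; rest ⊤}
  B7: | IN={e:0; rest ⊤} | OUT={b:0, e:0, f:3; rest ⊤}
  B8: | IN={f:3; rest ⊤} | OUT={f:3; rest ⊤}

Merge at B1: IN[B1] = OUT[B0] = {a: ⊤, b: ⊤, c: ⊤, d: ⊤, e: ⊤, f: ⊤}
Applying B1's transfer function to that IN value gives OUT[B1] (row B1 above).

Answer: {a: ⊤, b: ⊤, c: ⊤, d: ⊤, e: 3, f: 3}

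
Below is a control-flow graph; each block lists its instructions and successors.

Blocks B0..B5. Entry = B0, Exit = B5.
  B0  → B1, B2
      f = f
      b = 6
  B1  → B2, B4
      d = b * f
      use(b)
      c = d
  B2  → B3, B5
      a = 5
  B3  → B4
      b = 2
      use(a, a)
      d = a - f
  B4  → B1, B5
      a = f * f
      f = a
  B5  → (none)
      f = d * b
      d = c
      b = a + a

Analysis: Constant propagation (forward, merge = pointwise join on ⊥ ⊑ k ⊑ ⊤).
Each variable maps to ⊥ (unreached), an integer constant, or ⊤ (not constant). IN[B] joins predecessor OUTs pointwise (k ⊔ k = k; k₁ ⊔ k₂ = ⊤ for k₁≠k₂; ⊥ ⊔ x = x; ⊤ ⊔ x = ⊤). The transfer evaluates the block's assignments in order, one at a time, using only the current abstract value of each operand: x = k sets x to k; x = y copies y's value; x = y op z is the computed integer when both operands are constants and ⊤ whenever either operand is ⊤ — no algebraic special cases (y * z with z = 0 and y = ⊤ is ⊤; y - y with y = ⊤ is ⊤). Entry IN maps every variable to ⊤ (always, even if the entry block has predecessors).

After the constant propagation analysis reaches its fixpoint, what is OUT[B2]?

Answer: {a: 5, b: ⊤, c: ⊤, d: ⊤, e: ⊤, f: ⊤}

Trace:
Per-block solution:
  B0:   IN=(all ⊤)   OUT={b:6; rest ⊤}
  B1:   IN=(all ⊤)   OUT=(all ⊤)
  B2:   IN=(all ⊤)   OUT={a:5; rest ⊤}
  B3:   IN={a:5; rest ⊤}   OUT={a:5, b:2; rest ⊤}
  B4:   IN=(all ⊤)   OUT=(all ⊤)
  B5:   IN=(all ⊤)   OUT=(all ⊤)

Merge at B2: IN[B2] = OUT[B0] ⊔ OUT[B1] = {a: ⊤, b: ⊤, c: ⊤, d: ⊤, e: ⊤, f: ⊤}
Applying B2's transfer function to that IN value gives OUT[B2] (row B2 above).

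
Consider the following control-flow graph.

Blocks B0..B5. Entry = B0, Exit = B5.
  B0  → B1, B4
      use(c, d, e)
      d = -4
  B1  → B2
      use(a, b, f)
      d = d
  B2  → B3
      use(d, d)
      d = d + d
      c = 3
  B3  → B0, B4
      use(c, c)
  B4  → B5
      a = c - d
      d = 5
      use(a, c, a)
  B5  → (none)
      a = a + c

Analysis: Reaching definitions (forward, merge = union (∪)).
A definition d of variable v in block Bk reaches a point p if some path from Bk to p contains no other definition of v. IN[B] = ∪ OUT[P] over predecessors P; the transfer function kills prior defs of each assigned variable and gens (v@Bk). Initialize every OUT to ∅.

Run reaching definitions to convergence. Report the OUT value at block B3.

Answer: {c@B2, d@B2}

Working:
Converged values:
  B0: | IN={c@B2, d@B2} | OUT={c@B2, d@B0}
  B1: | IN={c@B2, d@B0} | OUT={c@B2, d@B1}
  B2: | IN={c@B2, d@B1} | OUT={c@B2, d@B2}
  B3: | IN={c@B2, d@B2} | OUT={c@B2, d@B2}
  B4: | IN={c@B2, d@B0, d@B2} | OUT={a@B4, c@B2, d@B4}
  B5: | IN={a@B4, c@B2, d@B4} | OUT={a@B5, c@B2, d@B4}

Merge at B3: IN[B3] = OUT[B2] = {c@B2, d@B2}
Applying B3's transfer function to that IN value gives OUT[B3] (row B3 above).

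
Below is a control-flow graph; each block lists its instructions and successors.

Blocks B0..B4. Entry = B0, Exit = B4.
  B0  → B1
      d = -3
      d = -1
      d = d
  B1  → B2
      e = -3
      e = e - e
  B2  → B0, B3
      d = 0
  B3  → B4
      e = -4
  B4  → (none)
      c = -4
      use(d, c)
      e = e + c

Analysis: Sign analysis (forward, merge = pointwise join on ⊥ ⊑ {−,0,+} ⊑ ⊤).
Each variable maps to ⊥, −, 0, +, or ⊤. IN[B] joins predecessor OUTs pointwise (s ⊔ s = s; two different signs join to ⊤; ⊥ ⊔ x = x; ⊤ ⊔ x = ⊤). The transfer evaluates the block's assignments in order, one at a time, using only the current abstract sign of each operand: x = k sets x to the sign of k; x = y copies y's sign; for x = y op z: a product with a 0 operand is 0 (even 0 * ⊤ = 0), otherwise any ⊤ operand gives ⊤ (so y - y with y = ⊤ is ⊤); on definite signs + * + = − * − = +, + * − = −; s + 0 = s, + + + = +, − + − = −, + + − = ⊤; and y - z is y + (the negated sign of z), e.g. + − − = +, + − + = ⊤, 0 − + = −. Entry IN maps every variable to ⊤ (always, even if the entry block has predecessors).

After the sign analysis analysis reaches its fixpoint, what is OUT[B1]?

Answer: {a: ⊤, b: ⊤, c: ⊤, d: -, e: ⊤, f: ⊤}

Working:
Converged values:
  B0:   IN=(all ⊤)   OUT={d:-; rest ⊤}
  B1:   IN={d:-; rest ⊤}   OUT={d:-; rest ⊤}
  B2:   IN={d:-; rest ⊤}   OUT={d:0; rest ⊤}
  B3:   IN={d:0; rest ⊤}   OUT={d:0, e:-; rest ⊤}
  B4:   IN={d:0, e:-; rest ⊤}   OUT={c:-, d:0, e:-; rest ⊤}

Merge at B1: IN[B1] = OUT[B0] = {a: ⊤, b: ⊤, c: ⊤, d: -, e: ⊤, f: ⊤}
Applying B1's transfer function to that IN value gives OUT[B1] (row B1 above).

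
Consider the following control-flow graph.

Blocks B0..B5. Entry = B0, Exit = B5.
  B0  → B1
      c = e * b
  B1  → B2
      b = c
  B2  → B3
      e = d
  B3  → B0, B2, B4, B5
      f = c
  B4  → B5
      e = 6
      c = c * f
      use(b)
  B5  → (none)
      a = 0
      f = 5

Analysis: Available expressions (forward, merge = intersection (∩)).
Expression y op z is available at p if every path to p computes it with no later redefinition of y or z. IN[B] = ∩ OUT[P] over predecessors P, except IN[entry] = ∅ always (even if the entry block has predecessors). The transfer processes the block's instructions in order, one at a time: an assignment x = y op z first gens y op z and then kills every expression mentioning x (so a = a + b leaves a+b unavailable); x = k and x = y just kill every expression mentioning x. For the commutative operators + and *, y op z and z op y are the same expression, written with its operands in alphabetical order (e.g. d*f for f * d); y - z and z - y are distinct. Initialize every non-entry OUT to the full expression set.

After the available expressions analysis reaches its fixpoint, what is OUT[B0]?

Answer: {b*e}

Derivation:
Converged values:
  B0:   IN={}   OUT={b*e}
  B1:   IN={b*e}   OUT={}
  B2:   IN={}   OUT={}
  B3:   IN={}   OUT={}
  B4:   IN={}   OUT={}
  B5:   IN={}   OUT={}

Merge at B0 (entry node, so the boundary value {} is joined with the incoming edge(s)): IN[B0] = {} ∩ OUT[B3] = {}
Applying B0's transfer function to that IN value gives OUT[B0] (row B0 above).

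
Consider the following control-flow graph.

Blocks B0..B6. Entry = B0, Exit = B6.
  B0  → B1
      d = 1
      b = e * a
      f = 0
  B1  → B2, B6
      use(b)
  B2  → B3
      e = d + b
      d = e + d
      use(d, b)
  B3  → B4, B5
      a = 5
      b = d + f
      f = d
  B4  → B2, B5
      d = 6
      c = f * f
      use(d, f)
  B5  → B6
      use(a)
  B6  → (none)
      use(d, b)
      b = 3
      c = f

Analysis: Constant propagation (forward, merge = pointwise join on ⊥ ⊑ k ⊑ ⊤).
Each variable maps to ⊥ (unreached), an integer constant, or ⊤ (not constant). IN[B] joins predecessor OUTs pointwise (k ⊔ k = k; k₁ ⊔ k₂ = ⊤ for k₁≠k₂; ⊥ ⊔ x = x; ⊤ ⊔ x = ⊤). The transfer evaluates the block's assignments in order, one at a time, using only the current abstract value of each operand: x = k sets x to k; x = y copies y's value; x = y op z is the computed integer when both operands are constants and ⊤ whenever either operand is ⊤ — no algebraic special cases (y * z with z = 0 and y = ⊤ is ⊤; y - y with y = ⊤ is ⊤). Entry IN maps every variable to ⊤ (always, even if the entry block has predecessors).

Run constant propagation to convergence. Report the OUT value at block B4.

Converged values:
  B0:   IN=(all ⊤)   OUT={d:1, f:0; rest ⊤}
  B1:   IN={d:1, f:0; rest ⊤}   OUT={d:1, f:0; rest ⊤}
  B2:   IN=(all ⊤)   OUT=(all ⊤)
  B3:   IN=(all ⊤)   OUT={a:5; rest ⊤}
  B4:   IN={a:5; rest ⊤}   OUT={a:5, d:6; rest ⊤}
  B5:   IN={a:5; rest ⊤}   OUT={a:5; rest ⊤}
  B6:   IN=(all ⊤)   OUT={b:3; rest ⊤}

Merge at B4: IN[B4] = OUT[B3] = {a: 5, b: ⊤, c: ⊤, d: ⊤, e: ⊤, f: ⊤}
Applying B4's transfer function to that IN value gives OUT[B4] (row B4 above).

Answer: {a: 5, b: ⊤, c: ⊤, d: 6, e: ⊤, f: ⊤}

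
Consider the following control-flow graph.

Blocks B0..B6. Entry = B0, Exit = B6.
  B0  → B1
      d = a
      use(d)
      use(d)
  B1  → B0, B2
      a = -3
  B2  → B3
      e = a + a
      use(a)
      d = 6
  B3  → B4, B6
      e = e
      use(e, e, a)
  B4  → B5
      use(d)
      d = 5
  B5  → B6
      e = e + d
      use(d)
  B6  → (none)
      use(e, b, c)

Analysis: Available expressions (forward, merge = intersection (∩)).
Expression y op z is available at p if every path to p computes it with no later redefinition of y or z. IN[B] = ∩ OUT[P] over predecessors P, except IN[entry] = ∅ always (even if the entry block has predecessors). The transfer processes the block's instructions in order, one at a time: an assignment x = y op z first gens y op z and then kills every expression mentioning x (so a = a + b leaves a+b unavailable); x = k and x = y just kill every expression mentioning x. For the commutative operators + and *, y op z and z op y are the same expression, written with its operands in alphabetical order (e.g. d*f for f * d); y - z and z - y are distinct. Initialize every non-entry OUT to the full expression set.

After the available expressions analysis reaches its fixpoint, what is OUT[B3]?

Converged values:
  B0:   IN={}   OUT={}
  B1:   IN={}   OUT={}
  B2:   IN={}   OUT={a+a}
  B3:   IN={a+a}   OUT={a+a}
  B4:   IN={a+a}   OUT={a+a}
  B5:   IN={a+a}   OUT={a+a}
  B6:   IN={a+a}   OUT={a+a}

Merge at B3: IN[B3] = OUT[B2] = {a+a}
Applying B3's transfer function to that IN value gives OUT[B3] (row B3 above).

Answer: {a+a}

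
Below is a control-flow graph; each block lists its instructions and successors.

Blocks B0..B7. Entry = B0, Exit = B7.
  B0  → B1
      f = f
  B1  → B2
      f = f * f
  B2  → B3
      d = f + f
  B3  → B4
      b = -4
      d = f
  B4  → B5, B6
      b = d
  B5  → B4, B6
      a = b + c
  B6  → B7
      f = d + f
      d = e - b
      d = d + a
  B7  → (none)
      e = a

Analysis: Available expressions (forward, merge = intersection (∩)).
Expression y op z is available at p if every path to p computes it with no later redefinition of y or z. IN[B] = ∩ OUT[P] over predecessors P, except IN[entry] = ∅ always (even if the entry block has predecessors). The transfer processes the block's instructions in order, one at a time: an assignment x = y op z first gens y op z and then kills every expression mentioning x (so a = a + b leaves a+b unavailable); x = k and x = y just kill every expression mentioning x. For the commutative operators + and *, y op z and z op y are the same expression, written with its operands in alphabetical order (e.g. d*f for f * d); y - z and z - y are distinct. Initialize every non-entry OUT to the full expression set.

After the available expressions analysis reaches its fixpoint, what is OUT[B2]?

Converged values:
  B0:  IN={}  OUT={}
  B1:  IN={}  OUT={}
  B2:  IN={}  OUT={f+f}
  B3:  IN={f+f}  OUT={f+f}
  B4:  IN={f+f}  OUT={f+f}
  B5:  IN={f+f}  OUT={b+c, f+f}
  B6:  IN={f+f}  OUT={e-b}
  B7:  IN={e-b}  OUT={}

Merge at B2: IN[B2] = OUT[B1] = {}
Applying B2's transfer function to that IN value gives OUT[B2] (row B2 above).

Answer: {f+f}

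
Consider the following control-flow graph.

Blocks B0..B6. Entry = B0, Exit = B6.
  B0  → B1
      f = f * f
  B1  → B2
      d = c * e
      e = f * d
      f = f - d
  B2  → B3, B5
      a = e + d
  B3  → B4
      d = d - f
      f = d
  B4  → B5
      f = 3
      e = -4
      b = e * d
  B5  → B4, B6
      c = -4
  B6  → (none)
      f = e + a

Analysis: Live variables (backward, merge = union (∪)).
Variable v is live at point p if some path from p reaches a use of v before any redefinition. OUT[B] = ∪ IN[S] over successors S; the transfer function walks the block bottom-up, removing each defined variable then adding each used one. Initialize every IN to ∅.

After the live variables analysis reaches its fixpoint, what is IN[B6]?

Converged values:
  B0: | IN={c, e, f} | OUT={c, e, f}
  B1: | IN={c, e, f} | OUT={d, e, f}
  B2: | IN={d, e, f} | OUT={a, d, e, f}
  B3: | IN={a, d, f} | OUT={a, d}
  B4: | IN={a, d} | OUT={a, d, e}
  B5: | IN={a, d, e} | OUT={a, d, e}
  B6: | IN={a, e} | OUT={}

B6 is the boundary node: OUT[B6] = {}
Applying B6's transfer function to that OUT value gives IN[B6] (row B6 above).

Answer: {a, e}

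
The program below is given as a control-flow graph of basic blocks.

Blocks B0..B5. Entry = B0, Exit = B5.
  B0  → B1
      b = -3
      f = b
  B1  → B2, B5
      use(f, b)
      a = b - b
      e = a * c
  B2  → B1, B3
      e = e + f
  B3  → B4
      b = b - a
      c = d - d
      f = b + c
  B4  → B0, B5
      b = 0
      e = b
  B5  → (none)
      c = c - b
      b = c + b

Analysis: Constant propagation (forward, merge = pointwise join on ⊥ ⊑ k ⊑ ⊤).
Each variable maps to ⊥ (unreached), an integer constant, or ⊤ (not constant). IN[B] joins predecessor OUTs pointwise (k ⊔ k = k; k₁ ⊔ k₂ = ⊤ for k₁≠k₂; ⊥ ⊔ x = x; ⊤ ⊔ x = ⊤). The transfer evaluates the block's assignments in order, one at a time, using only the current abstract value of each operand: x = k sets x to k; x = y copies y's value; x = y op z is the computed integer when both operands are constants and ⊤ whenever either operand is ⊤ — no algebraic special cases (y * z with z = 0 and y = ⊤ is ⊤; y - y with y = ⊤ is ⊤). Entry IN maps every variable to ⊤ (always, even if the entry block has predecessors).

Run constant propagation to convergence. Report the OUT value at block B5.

Answer: {a: 0, b: ⊤, c: ⊤, d: ⊤, e: ⊤, f: ⊤}

Derivation:
Per-block solution:
  B0:  IN=(all ⊤)  OUT={b:-3, f:-3; rest ⊤}
  B1:  IN={b:-3, f:-3; rest ⊤}  OUT={a:0, b:-3, f:-3; rest ⊤}
  B2:  IN={a:0, b:-3, f:-3; rest ⊤}  OUT={a:0, b:-3, f:-3; rest ⊤}
  B3:  IN={a:0, b:-3, f:-3; rest ⊤}  OUT={a:0, b:-3; rest ⊤}
  B4:  IN={a:0, b:-3; rest ⊤}  OUT={a:0, b:0, e:0; rest ⊤}
  B5:  IN={a:0; rest ⊤}  OUT={a:0; rest ⊤}

Merge at B5: IN[B5] = OUT[B1] ⊔ OUT[B4] = {a: 0, b: ⊤, c: ⊤, d: ⊤, e: ⊤, f: ⊤}
Applying B5's transfer function to that IN value gives OUT[B5] (row B5 above).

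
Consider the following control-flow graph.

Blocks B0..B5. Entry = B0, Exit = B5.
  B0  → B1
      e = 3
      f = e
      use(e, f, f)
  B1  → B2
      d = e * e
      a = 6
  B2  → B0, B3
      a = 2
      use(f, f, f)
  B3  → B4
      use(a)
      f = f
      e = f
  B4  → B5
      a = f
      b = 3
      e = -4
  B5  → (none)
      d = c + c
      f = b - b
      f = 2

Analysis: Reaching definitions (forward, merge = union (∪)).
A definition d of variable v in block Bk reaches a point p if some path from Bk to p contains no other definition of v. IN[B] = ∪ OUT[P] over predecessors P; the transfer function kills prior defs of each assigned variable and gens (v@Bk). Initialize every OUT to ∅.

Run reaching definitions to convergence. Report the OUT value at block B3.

Answer: {a@B2, d@B1, e@B3, f@B3}

Derivation:
Per-block solution:
  B0:   IN={a@B2, d@B1, e@B0, f@B0}   OUT={a@B2, d@B1, e@B0, f@B0}
  B1:   IN={a@B2, d@B1, e@B0, f@B0}   OUT={a@B1, d@B1, e@B0, f@B0}
  B2:   IN={a@B1, d@B1, e@B0, f@B0}   OUT={a@B2, d@B1, e@B0, f@B0}
  B3:   IN={a@B2, d@B1, e@B0, f@B0}   OUT={a@B2, d@B1, e@B3, f@B3}
  B4:   IN={a@B2, d@B1, e@B3, f@B3}   OUT={a@B4, b@B4, d@B1, e@B4, f@B3}
  B5:   IN={a@B4, b@B4, d@B1, e@B4, f@B3}   OUT={a@B4, b@B4, d@B5, e@B4, f@B5}

Merge at B3: IN[B3] = OUT[B2] = {a@B2, d@B1, e@B0, f@B0}
Applying B3's transfer function to that IN value gives OUT[B3] (row B3 above).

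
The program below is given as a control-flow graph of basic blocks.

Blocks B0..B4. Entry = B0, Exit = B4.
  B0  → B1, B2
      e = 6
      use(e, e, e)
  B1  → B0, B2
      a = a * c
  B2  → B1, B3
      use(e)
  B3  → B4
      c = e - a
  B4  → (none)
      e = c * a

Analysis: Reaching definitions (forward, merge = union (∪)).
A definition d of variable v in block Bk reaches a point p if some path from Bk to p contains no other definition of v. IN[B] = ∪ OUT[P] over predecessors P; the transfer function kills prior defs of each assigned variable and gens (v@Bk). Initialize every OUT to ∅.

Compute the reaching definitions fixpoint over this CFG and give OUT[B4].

Per-block solution:
  B0: | IN={a@B1, e@B0} | OUT={a@B1, e@B0}
  B1: | IN={a@B1, e@B0} | OUT={a@B1, e@B0}
  B2: | IN={a@B1, e@B0} | OUT={a@B1, e@B0}
  B3: | IN={a@B1, e@B0} | OUT={a@B1, c@B3, e@B0}
  B4: | IN={a@B1, c@B3, e@B0} | OUT={a@B1, c@B3, e@B4}

Merge at B4: IN[B4] = OUT[B3] = {a@B1, c@B3, e@B0}
Applying B4's transfer function to that IN value gives OUT[B4] (row B4 above).

Answer: {a@B1, c@B3, e@B4}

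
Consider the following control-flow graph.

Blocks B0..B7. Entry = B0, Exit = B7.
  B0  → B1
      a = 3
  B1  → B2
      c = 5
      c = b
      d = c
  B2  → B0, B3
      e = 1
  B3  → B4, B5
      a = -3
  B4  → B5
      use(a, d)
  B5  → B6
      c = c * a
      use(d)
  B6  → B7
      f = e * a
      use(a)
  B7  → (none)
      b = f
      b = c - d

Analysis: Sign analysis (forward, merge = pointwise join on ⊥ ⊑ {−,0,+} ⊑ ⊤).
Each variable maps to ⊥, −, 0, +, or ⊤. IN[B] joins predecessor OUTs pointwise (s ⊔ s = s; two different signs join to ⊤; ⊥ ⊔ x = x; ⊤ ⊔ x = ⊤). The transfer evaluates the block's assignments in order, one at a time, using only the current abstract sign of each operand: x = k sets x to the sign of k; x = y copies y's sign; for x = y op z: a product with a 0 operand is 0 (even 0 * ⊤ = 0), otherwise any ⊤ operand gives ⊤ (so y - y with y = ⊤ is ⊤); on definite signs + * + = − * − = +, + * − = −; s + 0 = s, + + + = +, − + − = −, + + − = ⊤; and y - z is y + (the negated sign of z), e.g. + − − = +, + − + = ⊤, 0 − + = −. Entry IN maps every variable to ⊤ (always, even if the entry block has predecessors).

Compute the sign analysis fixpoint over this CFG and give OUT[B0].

Fixpoint table:
  B0: | IN=(all ⊤) | OUT={a:+; rest ⊤}
  B1: | IN={a:+; rest ⊤} | OUT={a:+; rest ⊤}
  B2: | IN={a:+; rest ⊤} | OUT={a:+, e:+; rest ⊤}
  B3: | IN={a:+, e:+; rest ⊤} | OUT={a:-, e:+; rest ⊤}
  B4: | IN={a:-, e:+; rest ⊤} | OUT={a:-, e:+; rest ⊤}
  B5: | IN={a:-, e:+; rest ⊤} | OUT={a:-, e:+; rest ⊤}
  B6: | IN={a:-, e:+; rest ⊤} | OUT={a:-, e:+, f:-; rest ⊤}
  B7: | IN={a:-, e:+, f:-; rest ⊤} | OUT={a:-, e:+, f:-; rest ⊤}

Merge at B0 (entry node, so the boundary value (all ⊤) is joined with the incoming edge(s)): IN[B0] = (all ⊤) ⊔ OUT[B2] = {a: ⊤, b: ⊤, c: ⊤, d: ⊤, e: ⊤, f: ⊤}
Applying B0's transfer function to that IN value gives OUT[B0] (row B0 above).

Answer: {a: +, b: ⊤, c: ⊤, d: ⊤, e: ⊤, f: ⊤}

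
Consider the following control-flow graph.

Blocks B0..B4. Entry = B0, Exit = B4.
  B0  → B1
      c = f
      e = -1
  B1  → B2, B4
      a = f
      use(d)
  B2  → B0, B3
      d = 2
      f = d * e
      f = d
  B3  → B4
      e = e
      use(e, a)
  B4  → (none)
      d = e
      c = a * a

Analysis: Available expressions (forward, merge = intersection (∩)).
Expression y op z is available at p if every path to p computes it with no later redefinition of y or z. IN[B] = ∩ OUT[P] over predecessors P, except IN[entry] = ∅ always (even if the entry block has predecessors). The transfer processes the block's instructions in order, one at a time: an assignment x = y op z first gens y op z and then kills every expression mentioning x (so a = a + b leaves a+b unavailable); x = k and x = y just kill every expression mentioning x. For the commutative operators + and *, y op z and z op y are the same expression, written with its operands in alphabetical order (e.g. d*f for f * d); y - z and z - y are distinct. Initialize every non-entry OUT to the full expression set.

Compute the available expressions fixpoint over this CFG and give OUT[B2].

Answer: {d*e}

Trace:
Per-block solution:
  B0: | IN={} | OUT={}
  B1: | IN={} | OUT={}
  B2: | IN={} | OUT={d*e}
  B3: | IN={d*e} | OUT={}
  B4: | IN={} | OUT={a*a}

Merge at B2: IN[B2] = OUT[B1] = {}
Applying B2's transfer function to that IN value gives OUT[B2] (row B2 above).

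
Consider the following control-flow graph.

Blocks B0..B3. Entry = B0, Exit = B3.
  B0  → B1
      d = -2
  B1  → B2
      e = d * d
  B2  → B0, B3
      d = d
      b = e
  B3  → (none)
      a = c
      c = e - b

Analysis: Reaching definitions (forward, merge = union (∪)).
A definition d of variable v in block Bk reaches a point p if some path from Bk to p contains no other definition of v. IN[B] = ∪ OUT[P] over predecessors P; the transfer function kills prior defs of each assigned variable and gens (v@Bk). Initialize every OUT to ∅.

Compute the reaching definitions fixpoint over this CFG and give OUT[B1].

Per-block solution:
  B0: | IN={b@B2, d@B2, e@B1} | OUT={b@B2, d@B0, e@B1}
  B1: | IN={b@B2, d@B0, e@B1} | OUT={b@B2, d@B0, e@B1}
  B2: | IN={b@B2, d@B0, e@B1} | OUT={b@B2, d@B2, e@B1}
  B3: | IN={b@B2, d@B2, e@B1} | OUT={a@B3, b@B2, c@B3, d@B2, e@B1}

Merge at B1: IN[B1] = OUT[B0] = {b@B2, d@B0, e@B1}
Applying B1's transfer function to that IN value gives OUT[B1] (row B1 above).

Answer: {b@B2, d@B0, e@B1}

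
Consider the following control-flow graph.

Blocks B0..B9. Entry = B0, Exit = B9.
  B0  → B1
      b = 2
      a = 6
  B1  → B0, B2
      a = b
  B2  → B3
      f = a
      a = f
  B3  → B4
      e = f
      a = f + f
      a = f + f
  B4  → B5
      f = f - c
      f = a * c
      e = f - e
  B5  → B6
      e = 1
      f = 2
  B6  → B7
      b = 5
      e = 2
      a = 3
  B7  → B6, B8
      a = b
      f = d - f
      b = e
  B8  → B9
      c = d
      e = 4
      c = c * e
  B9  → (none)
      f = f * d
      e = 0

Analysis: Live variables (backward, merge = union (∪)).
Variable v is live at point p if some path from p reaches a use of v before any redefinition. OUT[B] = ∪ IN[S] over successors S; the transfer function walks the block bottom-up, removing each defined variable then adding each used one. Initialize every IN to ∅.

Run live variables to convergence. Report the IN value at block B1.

Converged values:
  B0: | IN={c, d} | OUT={b, c, d}
  B1: | IN={b, c, d} | OUT={a, c, d}
  B2: | IN={a, c, d} | OUT={c, d, f}
  B3: | IN={c, d, f} | OUT={a, c, d, e, f}
  B4: | IN={a, c, d, e, f} | OUT={d}
  B5: | IN={d} | OUT={d, f}
  B6: | IN={d, f} | OUT={b, d, e, f}
  B7: | IN={b, d, e, f} | OUT={d, f}
  B8: | IN={d, f} | OUT={d, f}
  B9: | IN={d, f} | OUT={}

Merge at B1: OUT[B1] = IN[B0] ⊔ IN[B2] = {a, c, d}
Applying B1's transfer function to that OUT value gives IN[B1] (row B1 above).

Answer: {b, c, d}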